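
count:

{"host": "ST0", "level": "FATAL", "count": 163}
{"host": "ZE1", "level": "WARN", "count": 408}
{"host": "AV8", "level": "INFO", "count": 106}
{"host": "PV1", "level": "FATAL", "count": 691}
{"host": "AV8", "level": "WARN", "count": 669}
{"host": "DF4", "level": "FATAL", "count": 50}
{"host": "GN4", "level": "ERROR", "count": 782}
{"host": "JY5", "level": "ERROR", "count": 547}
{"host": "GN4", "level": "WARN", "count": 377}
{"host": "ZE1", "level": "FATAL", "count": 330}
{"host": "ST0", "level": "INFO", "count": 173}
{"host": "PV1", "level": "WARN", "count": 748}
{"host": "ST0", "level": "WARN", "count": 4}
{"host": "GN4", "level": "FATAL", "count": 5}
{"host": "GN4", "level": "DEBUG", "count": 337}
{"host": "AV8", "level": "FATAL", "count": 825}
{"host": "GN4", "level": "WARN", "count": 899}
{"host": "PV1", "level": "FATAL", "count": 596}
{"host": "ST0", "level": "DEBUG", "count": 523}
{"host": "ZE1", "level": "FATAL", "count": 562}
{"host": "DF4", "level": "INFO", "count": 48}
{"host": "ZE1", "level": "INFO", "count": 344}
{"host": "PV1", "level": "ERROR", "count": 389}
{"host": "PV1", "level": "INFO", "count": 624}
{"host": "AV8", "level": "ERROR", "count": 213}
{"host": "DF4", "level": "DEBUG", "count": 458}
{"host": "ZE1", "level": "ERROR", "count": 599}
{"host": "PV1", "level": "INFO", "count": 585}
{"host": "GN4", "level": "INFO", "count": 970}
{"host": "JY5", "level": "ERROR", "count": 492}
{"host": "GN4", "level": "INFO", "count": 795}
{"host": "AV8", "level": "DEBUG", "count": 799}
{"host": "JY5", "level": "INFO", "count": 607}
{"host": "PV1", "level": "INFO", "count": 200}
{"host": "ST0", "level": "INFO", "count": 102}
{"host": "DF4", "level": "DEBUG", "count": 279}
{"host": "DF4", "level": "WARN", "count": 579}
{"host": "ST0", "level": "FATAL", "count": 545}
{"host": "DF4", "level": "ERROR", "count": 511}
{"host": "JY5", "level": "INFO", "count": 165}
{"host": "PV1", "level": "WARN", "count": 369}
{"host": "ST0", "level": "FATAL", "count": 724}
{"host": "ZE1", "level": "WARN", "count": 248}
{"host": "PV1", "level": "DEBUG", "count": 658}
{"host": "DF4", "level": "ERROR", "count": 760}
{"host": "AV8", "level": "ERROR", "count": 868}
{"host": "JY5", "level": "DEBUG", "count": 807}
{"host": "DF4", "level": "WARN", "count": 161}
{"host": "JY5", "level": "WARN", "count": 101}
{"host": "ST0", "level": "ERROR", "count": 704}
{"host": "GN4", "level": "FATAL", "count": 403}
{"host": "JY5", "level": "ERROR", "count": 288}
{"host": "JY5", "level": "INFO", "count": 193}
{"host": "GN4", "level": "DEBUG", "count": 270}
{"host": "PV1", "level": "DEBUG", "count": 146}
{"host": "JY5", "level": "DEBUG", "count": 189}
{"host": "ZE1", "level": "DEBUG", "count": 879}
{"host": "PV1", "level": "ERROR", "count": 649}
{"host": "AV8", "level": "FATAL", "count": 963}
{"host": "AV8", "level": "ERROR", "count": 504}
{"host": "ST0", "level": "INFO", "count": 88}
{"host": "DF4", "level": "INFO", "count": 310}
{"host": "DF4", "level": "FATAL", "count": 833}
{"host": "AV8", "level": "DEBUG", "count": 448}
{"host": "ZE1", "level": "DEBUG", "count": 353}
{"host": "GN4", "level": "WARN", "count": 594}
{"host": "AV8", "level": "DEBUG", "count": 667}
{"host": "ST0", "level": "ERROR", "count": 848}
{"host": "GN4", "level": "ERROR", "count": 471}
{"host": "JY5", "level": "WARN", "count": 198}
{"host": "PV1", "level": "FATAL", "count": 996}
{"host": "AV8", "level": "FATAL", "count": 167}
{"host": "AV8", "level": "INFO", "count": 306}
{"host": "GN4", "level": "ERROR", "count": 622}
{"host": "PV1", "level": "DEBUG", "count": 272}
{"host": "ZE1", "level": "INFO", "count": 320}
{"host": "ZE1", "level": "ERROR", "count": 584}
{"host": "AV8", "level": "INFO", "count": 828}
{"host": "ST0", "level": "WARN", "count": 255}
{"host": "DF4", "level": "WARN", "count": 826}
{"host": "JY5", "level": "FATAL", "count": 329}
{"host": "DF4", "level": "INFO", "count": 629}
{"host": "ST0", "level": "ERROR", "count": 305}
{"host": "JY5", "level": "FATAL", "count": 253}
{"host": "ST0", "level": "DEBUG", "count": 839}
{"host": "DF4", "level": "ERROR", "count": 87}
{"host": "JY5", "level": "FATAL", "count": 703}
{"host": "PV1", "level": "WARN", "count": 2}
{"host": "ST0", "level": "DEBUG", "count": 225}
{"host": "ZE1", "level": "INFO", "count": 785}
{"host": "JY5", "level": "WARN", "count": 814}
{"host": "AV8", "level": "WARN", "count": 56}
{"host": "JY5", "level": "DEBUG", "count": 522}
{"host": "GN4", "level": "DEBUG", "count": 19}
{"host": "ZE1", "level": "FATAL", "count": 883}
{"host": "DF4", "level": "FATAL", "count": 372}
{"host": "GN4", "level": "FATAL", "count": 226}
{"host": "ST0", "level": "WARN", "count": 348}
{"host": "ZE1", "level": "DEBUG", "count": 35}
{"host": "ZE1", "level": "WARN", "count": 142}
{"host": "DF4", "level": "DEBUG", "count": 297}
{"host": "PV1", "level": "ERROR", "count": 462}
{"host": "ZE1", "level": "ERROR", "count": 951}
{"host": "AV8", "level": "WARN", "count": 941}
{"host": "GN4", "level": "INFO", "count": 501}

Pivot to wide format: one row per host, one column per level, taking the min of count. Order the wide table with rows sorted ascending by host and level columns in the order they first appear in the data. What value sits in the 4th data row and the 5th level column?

With rows sorted ascending by host, row 4 is host=JY5. level columns in first-appearance order: FATAL, WARN, INFO, ERROR, DEBUG; column 5 is DEBUG.
Long rows with host=JY5, level=DEBUG: min(807, 189, 522) = 189.

189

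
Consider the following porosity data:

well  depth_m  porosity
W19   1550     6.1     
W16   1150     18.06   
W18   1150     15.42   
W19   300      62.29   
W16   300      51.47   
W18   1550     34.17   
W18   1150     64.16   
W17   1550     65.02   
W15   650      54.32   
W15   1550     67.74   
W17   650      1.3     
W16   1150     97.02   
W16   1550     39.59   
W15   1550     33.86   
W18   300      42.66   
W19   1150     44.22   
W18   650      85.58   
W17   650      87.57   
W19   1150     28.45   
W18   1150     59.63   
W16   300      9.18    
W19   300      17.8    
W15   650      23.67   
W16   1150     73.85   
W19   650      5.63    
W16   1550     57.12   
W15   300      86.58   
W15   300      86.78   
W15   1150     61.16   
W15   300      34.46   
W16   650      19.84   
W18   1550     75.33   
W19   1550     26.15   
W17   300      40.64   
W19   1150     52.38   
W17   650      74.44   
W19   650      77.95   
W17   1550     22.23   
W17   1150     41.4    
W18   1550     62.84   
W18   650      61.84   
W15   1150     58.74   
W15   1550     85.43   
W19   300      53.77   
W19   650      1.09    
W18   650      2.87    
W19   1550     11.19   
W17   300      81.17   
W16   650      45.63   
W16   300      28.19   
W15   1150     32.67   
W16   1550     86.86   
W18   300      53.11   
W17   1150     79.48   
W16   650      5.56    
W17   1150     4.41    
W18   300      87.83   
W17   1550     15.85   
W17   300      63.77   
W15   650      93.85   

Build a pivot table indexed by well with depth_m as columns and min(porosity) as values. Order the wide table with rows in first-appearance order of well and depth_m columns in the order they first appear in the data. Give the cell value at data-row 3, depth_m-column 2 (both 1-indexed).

With rows in first-appearance order of well, row 3 is well=W18. depth_m columns in first-appearance order: 1550, 1150, 300, 650; column 2 is 1150.
Long rows with well=W18, depth_m=1150: min(15.42, 64.16, 59.63) = 15.42.

15.42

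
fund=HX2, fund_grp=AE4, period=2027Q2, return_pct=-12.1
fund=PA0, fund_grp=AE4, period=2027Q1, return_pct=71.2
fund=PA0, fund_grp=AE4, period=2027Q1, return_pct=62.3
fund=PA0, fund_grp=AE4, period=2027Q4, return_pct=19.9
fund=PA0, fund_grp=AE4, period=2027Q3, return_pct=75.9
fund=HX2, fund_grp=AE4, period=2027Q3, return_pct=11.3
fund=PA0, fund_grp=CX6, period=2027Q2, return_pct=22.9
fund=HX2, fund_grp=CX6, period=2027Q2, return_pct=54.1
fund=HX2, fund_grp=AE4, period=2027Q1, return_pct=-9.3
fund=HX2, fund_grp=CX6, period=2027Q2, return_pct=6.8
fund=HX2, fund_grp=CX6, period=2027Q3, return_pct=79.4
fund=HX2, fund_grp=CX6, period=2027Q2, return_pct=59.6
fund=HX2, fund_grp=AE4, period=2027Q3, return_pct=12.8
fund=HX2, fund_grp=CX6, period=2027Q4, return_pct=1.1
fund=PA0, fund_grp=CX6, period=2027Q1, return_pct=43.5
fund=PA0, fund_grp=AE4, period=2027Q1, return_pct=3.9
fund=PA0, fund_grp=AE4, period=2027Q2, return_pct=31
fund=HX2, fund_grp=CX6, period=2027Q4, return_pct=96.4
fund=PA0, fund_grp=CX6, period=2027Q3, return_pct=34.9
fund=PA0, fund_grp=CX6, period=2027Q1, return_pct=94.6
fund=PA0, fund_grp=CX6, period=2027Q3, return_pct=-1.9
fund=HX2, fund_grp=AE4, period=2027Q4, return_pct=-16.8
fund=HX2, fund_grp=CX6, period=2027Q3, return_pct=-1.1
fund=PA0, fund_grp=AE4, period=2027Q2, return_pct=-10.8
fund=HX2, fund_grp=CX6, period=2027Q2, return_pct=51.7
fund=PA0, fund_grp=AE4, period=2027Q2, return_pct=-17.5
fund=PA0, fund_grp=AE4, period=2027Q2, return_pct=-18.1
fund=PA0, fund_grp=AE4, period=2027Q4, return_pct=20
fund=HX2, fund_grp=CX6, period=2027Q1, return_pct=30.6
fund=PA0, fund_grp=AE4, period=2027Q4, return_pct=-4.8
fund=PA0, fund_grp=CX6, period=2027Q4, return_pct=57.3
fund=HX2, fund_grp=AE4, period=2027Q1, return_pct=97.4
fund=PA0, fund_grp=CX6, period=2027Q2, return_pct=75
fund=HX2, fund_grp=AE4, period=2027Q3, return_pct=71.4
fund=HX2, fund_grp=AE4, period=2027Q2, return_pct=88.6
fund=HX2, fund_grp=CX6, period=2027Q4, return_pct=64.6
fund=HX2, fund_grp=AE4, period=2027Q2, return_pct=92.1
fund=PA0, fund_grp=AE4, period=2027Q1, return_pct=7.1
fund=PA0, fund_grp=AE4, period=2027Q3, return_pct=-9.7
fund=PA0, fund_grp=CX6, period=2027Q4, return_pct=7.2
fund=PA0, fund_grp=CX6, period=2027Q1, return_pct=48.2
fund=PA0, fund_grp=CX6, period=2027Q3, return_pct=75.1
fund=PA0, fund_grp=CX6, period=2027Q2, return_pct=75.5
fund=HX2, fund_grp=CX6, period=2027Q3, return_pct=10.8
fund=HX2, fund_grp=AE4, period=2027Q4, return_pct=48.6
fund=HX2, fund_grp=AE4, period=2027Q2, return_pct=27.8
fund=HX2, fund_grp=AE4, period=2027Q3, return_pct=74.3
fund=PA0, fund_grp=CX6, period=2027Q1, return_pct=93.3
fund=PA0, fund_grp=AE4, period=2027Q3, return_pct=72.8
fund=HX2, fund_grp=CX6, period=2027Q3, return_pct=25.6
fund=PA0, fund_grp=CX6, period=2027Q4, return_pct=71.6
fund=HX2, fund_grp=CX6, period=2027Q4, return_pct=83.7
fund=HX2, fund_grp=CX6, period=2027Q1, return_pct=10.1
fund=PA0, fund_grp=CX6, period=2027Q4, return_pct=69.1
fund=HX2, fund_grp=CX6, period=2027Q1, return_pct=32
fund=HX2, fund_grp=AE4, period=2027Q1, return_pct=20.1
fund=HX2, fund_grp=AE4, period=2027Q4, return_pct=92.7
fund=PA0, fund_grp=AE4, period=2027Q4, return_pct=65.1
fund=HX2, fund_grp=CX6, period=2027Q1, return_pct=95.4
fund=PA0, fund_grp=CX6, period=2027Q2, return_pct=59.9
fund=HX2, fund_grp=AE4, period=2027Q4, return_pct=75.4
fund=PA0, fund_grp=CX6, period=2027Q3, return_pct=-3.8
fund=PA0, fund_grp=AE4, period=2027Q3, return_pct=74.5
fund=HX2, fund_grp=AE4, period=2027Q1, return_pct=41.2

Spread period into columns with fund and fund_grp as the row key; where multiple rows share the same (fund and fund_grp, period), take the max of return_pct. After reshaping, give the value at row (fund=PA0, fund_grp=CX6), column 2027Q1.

Rows with fund=PA0, fund_grp=CX6 and period=2027Q1: return_pct values are 43.5, 94.6, 48.2, 93.3.
max(43.5, 94.6, 48.2, 93.3) = 94.6.

94.6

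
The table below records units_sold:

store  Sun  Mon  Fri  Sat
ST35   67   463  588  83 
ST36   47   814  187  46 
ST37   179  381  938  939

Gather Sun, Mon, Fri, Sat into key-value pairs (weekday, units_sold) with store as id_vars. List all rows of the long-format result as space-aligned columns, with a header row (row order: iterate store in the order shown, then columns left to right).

store  weekday  units_sold
ST35   Sun      67        
ST35   Mon      463       
ST35   Fri      588       
ST35   Sat      83        
ST36   Sun      47        
ST36   Mon      814       
ST36   Fri      187       
ST36   Sat      46        
ST37   Sun      179       
ST37   Mon      381       
ST37   Fri      938       
ST37   Sat      939       

Each (store, column) pair becomes one row: 3 × 4 = 12 rows.
For example, (ST35, Sun) → units_sold=67.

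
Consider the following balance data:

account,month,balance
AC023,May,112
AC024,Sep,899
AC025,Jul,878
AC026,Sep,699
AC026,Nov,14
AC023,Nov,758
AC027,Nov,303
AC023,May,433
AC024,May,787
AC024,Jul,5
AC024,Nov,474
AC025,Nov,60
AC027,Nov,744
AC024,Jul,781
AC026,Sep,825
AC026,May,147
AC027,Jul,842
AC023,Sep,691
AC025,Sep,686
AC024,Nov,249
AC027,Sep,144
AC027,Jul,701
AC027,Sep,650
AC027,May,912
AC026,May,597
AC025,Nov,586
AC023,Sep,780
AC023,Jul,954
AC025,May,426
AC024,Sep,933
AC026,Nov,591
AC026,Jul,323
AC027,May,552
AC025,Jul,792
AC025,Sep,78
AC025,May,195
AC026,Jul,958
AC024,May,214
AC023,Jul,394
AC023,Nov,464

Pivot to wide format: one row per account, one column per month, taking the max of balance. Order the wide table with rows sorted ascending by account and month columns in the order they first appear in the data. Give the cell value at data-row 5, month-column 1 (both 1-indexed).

With rows sorted ascending by account, row 5 is account=AC027. month columns in first-appearance order: May, Sep, Jul, Nov; column 1 is May.
Long rows with account=AC027, month=May: max(912, 552) = 912.

912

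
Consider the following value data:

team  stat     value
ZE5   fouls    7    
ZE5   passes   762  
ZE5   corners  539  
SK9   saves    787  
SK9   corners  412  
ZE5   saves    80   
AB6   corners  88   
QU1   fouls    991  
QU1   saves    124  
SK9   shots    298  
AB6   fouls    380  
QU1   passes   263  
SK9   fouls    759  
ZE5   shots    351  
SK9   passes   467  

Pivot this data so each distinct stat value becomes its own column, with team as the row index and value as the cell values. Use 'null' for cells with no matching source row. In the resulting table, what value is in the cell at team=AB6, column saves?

null

No long-format row has team=AB6 and stat=saves, so the cell is null.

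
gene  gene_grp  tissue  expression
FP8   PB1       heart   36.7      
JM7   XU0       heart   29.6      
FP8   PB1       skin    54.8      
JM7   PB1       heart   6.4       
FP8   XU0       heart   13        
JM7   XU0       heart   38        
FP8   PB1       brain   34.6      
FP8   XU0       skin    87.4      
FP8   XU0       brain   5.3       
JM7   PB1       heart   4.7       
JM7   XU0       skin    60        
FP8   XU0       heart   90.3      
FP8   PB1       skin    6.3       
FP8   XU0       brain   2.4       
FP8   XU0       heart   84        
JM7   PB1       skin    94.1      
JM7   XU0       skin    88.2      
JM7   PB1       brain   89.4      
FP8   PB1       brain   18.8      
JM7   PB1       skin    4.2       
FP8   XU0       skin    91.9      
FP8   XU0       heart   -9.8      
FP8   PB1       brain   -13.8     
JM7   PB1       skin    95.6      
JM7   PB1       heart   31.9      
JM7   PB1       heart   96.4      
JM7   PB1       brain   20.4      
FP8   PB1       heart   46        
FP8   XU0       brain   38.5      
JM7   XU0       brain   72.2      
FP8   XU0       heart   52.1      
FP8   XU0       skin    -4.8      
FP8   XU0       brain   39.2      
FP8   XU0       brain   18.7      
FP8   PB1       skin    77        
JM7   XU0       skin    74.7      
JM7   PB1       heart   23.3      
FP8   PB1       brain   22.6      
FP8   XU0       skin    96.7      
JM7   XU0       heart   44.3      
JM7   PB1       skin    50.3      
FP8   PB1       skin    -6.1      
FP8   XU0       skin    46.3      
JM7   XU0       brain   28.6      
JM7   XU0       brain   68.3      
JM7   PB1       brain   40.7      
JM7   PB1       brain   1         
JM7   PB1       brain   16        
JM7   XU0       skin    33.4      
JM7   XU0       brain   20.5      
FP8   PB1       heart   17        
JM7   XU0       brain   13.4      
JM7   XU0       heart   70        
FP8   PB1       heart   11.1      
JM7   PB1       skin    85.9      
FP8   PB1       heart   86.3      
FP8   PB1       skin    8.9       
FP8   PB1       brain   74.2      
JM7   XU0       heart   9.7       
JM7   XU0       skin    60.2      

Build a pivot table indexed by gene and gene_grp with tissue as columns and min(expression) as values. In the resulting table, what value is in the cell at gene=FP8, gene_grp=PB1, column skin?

Rows with gene=FP8, gene_grp=PB1 and tissue=skin: expression values are 54.8, 6.3, 77, -6.1, 8.9.
min(54.8, 6.3, 77, -6.1, 8.9) = -6.1.

-6.1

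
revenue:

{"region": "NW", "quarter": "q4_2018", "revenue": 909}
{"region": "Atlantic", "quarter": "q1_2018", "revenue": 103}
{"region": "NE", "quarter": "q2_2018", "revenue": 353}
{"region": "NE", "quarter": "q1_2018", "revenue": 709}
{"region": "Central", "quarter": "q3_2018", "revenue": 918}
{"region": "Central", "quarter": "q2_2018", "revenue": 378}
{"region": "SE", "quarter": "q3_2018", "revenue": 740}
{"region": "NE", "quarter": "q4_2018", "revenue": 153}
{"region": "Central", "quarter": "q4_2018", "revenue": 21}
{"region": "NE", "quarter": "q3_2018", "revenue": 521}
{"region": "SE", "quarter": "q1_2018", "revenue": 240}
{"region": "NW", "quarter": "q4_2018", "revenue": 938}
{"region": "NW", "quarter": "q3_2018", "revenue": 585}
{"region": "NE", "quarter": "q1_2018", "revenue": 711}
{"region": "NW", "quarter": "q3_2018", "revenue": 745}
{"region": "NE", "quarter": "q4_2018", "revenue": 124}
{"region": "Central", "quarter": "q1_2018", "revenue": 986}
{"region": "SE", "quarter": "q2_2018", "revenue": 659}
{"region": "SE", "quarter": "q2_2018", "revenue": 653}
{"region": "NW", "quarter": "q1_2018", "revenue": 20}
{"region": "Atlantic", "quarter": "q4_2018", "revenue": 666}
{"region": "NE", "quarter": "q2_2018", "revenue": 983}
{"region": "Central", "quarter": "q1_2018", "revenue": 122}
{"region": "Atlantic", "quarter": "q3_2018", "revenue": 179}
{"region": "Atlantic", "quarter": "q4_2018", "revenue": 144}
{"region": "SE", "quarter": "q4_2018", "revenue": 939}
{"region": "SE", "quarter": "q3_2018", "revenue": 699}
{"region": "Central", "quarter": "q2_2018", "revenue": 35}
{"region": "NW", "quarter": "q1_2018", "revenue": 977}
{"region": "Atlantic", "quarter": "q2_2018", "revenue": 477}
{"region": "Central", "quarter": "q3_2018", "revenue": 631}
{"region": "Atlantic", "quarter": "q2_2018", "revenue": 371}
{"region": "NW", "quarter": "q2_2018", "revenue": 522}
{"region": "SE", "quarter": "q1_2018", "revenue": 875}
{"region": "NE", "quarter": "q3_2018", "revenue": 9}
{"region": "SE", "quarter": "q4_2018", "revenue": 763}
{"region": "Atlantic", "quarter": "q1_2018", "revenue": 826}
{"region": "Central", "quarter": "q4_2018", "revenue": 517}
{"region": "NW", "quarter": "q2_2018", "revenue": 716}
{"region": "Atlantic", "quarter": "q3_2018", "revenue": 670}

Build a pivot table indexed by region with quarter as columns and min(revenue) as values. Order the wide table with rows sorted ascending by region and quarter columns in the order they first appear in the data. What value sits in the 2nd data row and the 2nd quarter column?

122

With rows sorted ascending by region, row 2 is region=Central. quarter columns in first-appearance order: q4_2018, q1_2018, q2_2018, q3_2018; column 2 is q1_2018.
Long rows with region=Central, quarter=q1_2018: min(986, 122) = 122.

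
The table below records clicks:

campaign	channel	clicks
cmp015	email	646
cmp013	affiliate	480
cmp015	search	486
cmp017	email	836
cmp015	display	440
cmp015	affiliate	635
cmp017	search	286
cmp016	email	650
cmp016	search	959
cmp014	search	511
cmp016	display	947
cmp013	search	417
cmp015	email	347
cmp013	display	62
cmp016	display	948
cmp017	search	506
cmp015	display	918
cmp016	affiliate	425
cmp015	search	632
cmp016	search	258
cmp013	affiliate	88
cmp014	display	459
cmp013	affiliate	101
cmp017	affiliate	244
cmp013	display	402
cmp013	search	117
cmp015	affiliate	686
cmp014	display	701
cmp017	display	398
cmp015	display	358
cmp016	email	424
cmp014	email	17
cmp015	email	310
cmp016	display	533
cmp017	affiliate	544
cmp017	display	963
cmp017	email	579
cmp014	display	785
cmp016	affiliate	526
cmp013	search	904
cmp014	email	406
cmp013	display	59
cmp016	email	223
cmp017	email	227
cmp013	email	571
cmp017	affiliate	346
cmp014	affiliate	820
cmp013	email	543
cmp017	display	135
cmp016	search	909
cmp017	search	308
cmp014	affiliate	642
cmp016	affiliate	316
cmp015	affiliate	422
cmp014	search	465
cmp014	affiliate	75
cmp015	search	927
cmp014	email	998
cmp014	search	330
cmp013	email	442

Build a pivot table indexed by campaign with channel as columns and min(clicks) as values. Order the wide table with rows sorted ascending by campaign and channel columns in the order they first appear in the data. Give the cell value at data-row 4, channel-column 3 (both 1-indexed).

258

With rows sorted ascending by campaign, row 4 is campaign=cmp016. channel columns in first-appearance order: email, affiliate, search, display; column 3 is search.
Long rows with campaign=cmp016, channel=search: min(959, 258, 909) = 258.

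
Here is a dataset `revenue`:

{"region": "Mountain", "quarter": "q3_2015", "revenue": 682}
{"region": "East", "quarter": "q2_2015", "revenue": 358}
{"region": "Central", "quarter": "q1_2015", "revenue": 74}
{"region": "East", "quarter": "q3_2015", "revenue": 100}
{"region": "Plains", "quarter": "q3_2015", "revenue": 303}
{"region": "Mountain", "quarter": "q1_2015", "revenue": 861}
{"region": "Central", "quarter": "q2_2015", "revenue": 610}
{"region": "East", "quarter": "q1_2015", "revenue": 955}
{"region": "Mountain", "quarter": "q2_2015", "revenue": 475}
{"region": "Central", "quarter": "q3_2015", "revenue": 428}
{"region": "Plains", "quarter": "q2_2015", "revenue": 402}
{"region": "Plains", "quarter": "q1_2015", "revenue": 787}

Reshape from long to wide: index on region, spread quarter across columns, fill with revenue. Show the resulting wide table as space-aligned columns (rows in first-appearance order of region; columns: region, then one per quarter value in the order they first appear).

region    q3_2015  q2_2015  q1_2015
Mountain  682      475      861    
East      100      358      955    
Central   428      610      74     
Plains    303      402      787    

Columns: region plus the 3 distinct quarter values (q3_2015, q2_2015, q1_2015).
For example, row Mountain column q3_2015 takes revenue=682 from the long row (Mountain, q3_2015).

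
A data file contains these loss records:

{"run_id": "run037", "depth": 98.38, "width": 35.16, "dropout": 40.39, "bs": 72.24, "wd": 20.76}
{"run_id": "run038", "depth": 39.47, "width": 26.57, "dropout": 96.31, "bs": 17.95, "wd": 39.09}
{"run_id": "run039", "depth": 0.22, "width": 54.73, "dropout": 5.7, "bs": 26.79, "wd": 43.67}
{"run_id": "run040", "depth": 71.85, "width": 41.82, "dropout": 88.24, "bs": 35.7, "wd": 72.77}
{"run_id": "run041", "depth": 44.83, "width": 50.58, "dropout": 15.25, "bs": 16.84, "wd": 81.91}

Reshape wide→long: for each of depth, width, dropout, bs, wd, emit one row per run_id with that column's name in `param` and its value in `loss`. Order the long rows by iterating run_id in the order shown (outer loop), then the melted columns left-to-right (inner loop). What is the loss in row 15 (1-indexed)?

43.67

25 rows total (5 × 5). Row 15: index ⌊(15-1)/5⌋ = 2 into run_id → run039; (15-1) mod 5 = 4 into the melted columns → wd.
So row 15 is (run039, wd, 43.67); loss = 43.67.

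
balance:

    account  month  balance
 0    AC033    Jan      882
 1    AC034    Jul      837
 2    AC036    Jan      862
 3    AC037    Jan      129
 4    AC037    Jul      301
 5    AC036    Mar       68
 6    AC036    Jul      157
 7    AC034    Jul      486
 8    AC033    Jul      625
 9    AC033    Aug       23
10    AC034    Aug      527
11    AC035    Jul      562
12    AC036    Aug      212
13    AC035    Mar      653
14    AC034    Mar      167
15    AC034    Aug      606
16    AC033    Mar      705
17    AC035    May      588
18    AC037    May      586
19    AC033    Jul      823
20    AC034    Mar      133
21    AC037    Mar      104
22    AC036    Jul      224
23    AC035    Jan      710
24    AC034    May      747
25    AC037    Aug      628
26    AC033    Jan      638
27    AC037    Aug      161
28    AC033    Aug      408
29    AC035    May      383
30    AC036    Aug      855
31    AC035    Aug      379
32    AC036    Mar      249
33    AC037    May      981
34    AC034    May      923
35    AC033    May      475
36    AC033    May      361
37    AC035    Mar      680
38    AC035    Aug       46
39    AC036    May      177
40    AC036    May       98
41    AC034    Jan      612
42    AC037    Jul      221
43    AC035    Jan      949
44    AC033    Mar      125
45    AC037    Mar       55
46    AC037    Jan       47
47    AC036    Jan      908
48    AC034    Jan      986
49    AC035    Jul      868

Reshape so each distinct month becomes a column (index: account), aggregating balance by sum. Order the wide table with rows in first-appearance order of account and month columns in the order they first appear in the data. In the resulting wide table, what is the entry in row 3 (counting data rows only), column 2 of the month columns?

381

With rows in first-appearance order of account, row 3 is account=AC036. month columns in first-appearance order: Jan, Jul, Mar, Aug, May; column 2 is Jul.
Long rows with account=AC036, month=Jul: 157 + 224 = 381.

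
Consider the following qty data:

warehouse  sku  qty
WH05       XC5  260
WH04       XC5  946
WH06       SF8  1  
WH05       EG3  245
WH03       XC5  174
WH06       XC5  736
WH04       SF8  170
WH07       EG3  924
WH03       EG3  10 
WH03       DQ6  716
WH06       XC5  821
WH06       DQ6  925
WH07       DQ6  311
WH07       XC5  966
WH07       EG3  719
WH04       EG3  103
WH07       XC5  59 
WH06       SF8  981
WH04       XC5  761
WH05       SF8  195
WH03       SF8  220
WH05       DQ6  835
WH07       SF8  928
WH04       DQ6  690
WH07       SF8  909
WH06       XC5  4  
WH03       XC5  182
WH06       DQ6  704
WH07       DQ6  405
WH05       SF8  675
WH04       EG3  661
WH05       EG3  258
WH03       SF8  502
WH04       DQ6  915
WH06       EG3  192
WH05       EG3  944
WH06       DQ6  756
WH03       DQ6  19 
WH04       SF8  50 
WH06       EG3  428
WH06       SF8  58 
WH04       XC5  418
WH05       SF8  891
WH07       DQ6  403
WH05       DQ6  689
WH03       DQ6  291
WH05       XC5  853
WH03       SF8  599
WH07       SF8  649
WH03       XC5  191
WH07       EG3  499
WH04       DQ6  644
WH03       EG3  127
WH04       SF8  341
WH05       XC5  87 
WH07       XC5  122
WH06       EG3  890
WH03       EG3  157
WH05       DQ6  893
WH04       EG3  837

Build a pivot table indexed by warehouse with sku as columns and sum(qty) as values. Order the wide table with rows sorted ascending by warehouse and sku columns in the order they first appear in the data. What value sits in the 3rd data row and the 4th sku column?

With rows sorted ascending by warehouse, row 3 is warehouse=WH05. sku columns in first-appearance order: XC5, SF8, EG3, DQ6; column 4 is DQ6.
Long rows with warehouse=WH05, sku=DQ6: 835 + 689 + 893 = 2417.

2417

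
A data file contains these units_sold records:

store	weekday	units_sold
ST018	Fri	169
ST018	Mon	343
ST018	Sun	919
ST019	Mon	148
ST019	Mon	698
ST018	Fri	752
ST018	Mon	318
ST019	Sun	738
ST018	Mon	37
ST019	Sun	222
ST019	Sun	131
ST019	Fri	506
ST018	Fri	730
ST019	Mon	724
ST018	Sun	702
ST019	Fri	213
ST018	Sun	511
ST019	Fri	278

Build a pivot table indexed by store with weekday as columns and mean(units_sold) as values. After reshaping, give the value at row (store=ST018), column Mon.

Rows with store=ST018 and weekday=Mon: units_sold values are 343, 318, 37.
(343 + 318 + 37) / 3 = 232.67.

232.67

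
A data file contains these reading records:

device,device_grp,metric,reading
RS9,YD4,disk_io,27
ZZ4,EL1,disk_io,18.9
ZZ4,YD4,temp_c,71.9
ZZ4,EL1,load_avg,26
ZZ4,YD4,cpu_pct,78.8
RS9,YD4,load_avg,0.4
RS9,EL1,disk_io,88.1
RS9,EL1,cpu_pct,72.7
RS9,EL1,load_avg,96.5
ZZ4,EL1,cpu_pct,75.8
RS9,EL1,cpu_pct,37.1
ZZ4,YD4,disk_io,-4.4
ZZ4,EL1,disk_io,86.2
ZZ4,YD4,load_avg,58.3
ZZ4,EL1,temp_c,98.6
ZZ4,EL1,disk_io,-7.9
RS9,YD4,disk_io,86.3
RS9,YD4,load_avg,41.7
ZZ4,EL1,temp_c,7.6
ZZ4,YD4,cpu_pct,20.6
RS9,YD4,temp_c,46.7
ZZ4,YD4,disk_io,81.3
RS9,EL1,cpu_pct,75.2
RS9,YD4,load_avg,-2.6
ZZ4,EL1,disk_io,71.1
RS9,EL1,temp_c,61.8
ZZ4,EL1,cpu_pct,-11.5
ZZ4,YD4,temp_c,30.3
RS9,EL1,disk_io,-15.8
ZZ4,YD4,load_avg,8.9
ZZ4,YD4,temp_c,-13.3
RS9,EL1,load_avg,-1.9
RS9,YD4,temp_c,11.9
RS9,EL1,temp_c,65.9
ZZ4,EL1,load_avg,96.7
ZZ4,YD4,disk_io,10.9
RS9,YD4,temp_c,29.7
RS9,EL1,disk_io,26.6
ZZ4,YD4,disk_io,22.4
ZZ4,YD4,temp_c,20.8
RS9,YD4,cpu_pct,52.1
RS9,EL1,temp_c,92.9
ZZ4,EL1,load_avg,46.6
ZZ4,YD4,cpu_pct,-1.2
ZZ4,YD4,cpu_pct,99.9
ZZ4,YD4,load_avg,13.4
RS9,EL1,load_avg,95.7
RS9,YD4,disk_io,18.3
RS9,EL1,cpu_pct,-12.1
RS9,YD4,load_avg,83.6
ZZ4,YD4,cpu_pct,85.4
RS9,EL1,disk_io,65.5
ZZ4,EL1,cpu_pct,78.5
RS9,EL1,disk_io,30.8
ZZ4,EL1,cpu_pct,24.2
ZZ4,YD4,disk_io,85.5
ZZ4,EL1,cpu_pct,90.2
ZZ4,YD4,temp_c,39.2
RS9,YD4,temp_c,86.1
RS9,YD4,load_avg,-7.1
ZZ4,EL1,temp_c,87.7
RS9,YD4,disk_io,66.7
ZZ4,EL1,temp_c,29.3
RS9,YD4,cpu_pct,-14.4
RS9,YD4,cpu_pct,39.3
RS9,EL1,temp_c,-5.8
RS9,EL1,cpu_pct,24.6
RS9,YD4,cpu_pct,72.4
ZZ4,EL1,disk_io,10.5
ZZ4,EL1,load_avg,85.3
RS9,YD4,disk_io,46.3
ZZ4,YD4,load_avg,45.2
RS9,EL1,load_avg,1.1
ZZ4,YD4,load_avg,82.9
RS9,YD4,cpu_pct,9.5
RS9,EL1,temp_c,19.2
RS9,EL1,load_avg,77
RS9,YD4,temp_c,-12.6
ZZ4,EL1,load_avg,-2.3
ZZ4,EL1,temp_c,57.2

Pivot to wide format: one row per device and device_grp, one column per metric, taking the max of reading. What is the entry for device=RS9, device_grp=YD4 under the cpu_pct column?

Rows with device=RS9, device_grp=YD4 and metric=cpu_pct: reading values are 52.1, -14.4, 39.3, 72.4, 9.5.
max(52.1, -14.4, 39.3, 72.4, 9.5) = 72.4.

72.4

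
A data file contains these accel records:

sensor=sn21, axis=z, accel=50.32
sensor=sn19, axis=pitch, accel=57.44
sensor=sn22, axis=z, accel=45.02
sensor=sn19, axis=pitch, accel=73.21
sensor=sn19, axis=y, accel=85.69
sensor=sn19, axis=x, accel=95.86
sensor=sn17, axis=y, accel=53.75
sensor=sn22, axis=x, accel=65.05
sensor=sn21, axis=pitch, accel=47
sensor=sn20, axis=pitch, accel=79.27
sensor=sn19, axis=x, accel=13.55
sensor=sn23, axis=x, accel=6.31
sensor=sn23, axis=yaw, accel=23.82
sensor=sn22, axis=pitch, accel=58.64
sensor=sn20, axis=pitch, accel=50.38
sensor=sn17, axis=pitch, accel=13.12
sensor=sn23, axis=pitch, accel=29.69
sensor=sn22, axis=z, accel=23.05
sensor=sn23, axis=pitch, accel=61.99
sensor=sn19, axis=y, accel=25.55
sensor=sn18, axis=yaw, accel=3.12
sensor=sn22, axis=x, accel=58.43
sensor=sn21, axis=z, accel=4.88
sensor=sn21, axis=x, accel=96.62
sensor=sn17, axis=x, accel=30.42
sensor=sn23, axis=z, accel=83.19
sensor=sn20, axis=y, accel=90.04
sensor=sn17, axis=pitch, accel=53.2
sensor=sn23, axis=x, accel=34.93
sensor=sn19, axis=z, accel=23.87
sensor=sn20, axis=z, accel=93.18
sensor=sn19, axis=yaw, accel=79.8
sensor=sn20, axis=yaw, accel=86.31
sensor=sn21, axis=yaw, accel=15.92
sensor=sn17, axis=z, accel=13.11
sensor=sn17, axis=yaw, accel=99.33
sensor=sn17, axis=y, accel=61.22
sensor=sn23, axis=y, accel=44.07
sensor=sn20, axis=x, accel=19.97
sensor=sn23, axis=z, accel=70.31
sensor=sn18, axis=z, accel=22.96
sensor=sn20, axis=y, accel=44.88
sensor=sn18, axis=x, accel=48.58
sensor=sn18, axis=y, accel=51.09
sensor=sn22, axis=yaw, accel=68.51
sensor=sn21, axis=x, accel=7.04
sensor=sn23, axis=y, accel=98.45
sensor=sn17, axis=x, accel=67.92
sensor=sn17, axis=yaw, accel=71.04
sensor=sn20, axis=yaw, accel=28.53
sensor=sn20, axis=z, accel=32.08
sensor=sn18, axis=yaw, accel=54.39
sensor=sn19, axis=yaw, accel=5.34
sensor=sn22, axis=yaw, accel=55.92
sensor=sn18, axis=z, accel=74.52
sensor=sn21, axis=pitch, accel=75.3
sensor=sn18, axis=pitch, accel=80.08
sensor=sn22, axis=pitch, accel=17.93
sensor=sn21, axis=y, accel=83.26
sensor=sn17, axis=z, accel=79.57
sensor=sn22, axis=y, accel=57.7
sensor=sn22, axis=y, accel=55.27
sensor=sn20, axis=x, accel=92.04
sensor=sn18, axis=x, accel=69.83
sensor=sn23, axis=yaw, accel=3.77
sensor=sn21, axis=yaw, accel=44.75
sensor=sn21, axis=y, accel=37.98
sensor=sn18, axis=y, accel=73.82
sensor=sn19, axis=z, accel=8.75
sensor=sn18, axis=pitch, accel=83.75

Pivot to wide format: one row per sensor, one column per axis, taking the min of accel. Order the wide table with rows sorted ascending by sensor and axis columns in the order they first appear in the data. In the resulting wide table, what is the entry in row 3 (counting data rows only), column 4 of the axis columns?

With rows sorted ascending by sensor, row 3 is sensor=sn19. axis columns in first-appearance order: z, pitch, y, x, yaw; column 4 is x.
Long rows with sensor=sn19, axis=x: min(95.86, 13.55) = 13.55.

13.55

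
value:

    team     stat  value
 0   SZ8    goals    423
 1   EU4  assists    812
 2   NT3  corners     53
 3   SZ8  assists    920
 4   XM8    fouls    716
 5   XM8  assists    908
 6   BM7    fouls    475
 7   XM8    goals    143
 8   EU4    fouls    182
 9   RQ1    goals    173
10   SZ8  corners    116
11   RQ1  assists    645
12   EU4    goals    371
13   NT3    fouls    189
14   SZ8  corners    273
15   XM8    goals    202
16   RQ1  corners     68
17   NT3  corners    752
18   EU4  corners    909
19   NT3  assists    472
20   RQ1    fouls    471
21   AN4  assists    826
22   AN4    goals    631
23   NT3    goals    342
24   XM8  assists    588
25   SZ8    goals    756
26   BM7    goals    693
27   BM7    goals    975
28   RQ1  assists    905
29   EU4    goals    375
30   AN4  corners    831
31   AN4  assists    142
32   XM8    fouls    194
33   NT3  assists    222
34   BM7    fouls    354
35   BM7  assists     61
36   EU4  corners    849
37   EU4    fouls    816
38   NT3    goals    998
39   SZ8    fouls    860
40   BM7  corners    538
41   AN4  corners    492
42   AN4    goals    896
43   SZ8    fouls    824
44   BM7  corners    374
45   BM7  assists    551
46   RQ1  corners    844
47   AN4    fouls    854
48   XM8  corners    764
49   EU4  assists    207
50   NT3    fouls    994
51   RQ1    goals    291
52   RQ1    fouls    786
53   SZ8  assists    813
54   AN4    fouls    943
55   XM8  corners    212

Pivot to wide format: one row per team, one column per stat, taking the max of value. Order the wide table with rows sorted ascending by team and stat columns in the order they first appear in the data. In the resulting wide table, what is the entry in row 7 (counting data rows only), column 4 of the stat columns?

With rows sorted ascending by team, row 7 is team=XM8. stat columns in first-appearance order: goals, assists, corners, fouls; column 4 is fouls.
Long rows with team=XM8, stat=fouls: max(716, 194) = 716.

716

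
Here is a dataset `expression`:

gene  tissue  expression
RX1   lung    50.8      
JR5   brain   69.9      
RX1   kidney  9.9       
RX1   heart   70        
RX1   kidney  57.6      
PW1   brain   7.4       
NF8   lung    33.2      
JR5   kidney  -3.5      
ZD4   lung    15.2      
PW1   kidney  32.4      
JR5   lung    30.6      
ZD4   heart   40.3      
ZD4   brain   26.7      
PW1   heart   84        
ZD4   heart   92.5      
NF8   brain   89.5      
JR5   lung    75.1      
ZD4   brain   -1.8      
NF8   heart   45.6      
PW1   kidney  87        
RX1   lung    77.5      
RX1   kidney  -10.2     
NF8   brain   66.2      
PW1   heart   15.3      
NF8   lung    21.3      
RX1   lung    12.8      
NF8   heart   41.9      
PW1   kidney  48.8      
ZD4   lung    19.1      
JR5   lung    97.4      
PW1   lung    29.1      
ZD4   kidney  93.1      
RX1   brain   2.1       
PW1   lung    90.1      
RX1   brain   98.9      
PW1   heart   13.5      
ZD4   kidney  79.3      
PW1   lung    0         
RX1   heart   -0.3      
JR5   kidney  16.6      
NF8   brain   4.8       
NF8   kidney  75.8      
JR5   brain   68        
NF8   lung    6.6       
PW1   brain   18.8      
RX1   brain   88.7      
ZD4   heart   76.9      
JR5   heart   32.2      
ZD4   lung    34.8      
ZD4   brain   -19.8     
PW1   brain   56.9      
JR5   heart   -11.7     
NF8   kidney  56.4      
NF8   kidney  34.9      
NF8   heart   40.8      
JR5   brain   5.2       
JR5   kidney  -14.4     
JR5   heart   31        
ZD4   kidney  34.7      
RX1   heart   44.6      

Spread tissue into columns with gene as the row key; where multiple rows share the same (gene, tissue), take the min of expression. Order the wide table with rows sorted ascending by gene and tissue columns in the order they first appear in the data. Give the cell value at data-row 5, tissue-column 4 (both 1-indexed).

40.3

With rows sorted ascending by gene, row 5 is gene=ZD4. tissue columns in first-appearance order: lung, brain, kidney, heart; column 4 is heart.
Long rows with gene=ZD4, tissue=heart: min(40.3, 92.5, 76.9) = 40.3.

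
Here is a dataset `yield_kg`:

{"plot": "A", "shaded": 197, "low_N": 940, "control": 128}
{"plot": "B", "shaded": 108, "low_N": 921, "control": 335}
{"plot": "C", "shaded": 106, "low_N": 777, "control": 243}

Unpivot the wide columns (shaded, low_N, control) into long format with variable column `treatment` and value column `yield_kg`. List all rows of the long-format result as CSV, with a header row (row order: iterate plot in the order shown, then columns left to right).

plot,treatment,yield_kg
A,shaded,197
A,low_N,940
A,control,128
B,shaded,108
B,low_N,921
B,control,335
C,shaded,106
C,low_N,777
C,control,243

Each (plot, column) pair becomes one row: 3 × 3 = 9 rows.
For example, (A, shaded) → yield_kg=197.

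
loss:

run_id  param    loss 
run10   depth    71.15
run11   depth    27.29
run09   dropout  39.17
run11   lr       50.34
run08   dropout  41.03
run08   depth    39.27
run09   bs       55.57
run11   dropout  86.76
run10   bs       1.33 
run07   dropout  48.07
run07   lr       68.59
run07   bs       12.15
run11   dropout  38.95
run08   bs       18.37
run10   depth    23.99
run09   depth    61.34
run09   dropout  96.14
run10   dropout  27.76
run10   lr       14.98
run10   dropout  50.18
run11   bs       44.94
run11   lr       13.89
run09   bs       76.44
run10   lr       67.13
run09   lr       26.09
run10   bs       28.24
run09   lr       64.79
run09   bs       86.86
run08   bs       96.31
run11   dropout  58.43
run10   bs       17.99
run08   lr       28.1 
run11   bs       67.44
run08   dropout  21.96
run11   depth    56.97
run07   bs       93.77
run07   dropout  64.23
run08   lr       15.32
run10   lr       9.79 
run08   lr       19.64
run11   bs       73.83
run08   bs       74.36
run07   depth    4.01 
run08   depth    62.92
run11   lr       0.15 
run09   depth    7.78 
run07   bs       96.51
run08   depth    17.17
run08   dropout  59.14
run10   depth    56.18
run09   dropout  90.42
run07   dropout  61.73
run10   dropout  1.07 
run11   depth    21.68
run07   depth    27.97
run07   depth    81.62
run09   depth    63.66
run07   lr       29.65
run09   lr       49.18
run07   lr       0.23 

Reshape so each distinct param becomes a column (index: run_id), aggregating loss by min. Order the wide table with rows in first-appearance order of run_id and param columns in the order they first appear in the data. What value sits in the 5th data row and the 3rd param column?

0.23

With rows in first-appearance order of run_id, row 5 is run_id=run07. param columns in first-appearance order: depth, dropout, lr, bs; column 3 is lr.
Long rows with run_id=run07, param=lr: min(68.59, 29.65, 0.23) = 0.23.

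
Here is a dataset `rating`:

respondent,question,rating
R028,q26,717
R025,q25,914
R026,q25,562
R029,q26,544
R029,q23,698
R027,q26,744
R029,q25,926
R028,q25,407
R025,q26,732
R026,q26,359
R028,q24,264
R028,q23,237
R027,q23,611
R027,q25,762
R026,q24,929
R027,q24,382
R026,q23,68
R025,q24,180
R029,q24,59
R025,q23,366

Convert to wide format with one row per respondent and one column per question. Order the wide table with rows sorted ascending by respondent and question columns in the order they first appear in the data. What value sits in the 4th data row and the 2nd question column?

With rows sorted ascending by respondent, row 4 is respondent=R028. question columns in first-appearance order: q26, q25, q23, q24; column 2 is q25.
Long rows with respondent=R028, question=q25: rating = 407.

407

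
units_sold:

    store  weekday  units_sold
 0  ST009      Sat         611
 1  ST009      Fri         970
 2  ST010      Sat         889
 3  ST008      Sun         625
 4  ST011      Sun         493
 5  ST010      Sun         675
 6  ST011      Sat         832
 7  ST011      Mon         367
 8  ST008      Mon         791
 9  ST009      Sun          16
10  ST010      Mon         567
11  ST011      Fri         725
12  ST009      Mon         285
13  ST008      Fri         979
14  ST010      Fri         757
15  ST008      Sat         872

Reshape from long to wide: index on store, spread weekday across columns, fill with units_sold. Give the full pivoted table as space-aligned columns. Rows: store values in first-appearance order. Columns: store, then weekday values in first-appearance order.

Columns: store plus the 4 distinct weekday values (Sat, Fri, Sun, Mon).
For example, row ST009 column Sat takes units_sold=611 from the long row (ST009, Sat).

store  Sat  Fri  Sun  Mon
ST009  611  970  16   285
ST010  889  757  675  567
ST008  872  979  625  791
ST011  832  725  493  367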